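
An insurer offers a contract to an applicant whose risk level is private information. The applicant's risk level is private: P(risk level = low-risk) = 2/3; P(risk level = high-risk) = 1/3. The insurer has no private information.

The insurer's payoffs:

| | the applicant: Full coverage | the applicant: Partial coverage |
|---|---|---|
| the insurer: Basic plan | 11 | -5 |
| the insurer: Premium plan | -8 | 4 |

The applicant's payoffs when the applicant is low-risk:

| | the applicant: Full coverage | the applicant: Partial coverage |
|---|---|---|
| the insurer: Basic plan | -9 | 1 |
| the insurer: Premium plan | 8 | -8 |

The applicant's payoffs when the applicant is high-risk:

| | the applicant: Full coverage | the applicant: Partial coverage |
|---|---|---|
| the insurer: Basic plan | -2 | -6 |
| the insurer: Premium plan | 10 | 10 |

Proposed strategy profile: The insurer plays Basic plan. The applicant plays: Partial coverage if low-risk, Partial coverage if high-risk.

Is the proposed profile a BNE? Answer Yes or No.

The insurer plays Basic plan: E[Basic plan] = 2/3·(-5) + 1/3·(-5) = -5; E[Premium plan] = 4. Not best-responding. ✗
The applicant (risk level low-risk), facing Basic plan: Full coverage gives -9, Partial coverage gives 1. Proposed Partial coverage is best. ✓
The applicant (risk level high-risk), facing Basic plan: Full coverage gives -2, Partial coverage gives -6. Proposed Partial coverage is not best — profitable deviation exists. ✗

No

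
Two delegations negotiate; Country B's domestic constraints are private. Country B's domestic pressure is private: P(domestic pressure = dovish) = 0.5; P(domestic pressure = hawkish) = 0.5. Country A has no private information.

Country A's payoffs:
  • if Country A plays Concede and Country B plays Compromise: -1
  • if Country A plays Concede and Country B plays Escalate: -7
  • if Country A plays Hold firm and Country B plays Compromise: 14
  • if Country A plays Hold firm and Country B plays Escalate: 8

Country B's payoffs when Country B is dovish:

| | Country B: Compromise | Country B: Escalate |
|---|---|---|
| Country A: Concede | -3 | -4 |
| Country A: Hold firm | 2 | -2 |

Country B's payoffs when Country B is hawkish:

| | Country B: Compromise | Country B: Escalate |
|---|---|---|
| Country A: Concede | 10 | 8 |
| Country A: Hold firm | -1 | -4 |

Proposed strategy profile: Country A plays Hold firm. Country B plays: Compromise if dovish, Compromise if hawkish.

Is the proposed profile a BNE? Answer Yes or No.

Country A plays Hold firm: E[Hold firm] = 0.5·(14) + 0.5·(14) = 14; E[Concede] = -1. Best-responding. ✓
Country B (domestic pressure dovish), facing Hold firm: Compromise gives 2, Escalate gives -2. Proposed Compromise is best. ✓
Country B (domestic pressure hawkish), facing Hold firm: Compromise gives -1, Escalate gives -4. Proposed Compromise is best. ✓

Yes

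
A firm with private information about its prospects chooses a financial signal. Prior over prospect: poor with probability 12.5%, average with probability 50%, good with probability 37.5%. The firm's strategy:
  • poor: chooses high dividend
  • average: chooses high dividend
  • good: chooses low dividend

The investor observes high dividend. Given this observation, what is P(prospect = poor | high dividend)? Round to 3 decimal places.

0.200

P(high dividend) = 0.125·1 + 0.5·1 + 0.375·0 = 0.625
P(poor | high dividend) = (0.125·1) / 0.625 = 0.125 / 0.625 = 0.2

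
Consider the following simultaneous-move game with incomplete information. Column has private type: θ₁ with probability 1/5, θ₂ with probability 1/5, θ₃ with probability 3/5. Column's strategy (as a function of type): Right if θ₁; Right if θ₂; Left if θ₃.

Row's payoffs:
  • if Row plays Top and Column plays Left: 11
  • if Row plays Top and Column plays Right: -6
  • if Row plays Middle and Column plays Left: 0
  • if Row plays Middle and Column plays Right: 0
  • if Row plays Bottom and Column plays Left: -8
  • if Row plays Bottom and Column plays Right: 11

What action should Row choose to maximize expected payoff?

Compute Row's expected payoff for each action, taking the expectation over Column's type.
E[Top] = 1/5·(-6) + 1/5·(-6) + 3/5·(11) = 21/5
E[Middle] = 1/5·(0) + 1/5·(0) + 3/5·(0) = 0
E[Bottom] = 1/5·(11) + 1/5·(11) + 3/5·(-8) = -2/5
Best response: Top (21/5 is the largest).

Top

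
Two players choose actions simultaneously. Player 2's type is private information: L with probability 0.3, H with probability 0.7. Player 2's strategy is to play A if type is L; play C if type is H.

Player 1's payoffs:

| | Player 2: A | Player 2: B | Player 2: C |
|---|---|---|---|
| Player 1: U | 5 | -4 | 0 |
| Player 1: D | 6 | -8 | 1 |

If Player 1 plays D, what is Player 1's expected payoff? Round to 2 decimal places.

2.50

E[D] = 0.3·6 + 0.7·1 = 1.8 + 0.7 = 2.5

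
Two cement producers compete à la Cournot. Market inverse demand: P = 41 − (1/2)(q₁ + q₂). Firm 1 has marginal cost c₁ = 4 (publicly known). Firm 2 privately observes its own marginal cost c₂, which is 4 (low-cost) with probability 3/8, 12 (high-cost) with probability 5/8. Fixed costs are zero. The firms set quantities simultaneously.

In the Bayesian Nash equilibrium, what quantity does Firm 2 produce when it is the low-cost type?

Firm 2 with cost c maximizes (41 − (1/2)(q₁+q₂) − c)·q₂, giving q₂(c) = (41 − c − (1/2)q₁).
E[c₂] = 3/8·4 + 5/8·12 = 9
Firm 1's FOC against E[q₂] yields q₁ = (41 − 2·4 + E[c₂])/(3/2) = (41 − 8 + 9)/(3/2) = 28.
q₂(low-cost) = (41 − 4 − (1/2)·28) = 23.

23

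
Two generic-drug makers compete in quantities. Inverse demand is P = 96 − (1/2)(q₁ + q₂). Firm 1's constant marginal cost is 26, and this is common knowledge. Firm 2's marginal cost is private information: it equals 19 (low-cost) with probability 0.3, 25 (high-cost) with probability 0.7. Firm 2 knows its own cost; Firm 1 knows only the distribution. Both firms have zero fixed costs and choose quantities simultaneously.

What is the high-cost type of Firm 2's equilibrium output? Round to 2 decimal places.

48.60

Type-c best response for Firm 2: q₂(c) = (96 − c) − q₁/2.
Firm 1 maximizes expected profit; its first-order condition is 96 − q₁ − (1/2)E[q₂] − 26 = 0.
Substituting E[q₂] and solving: E[c₂] = 23.2, so q₁ = (96 − 2·26 + 23.2)/(3/2) = 44.8.
q₂(high-cost) = (96 − 25 − (1/2)·44.8) = 48.6.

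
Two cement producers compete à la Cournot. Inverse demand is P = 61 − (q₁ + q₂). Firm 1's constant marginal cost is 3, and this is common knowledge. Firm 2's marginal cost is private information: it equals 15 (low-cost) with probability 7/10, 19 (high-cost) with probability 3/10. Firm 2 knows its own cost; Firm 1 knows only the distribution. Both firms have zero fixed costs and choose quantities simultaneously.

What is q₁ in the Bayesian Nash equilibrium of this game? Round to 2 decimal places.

23.73

Type-c best response for Firm 2: q₂(c) = (61 − c)/2 − q₁/2.
Firm 1 maximizes expected profit; its first-order condition is 61 − 2q₁ − E[q₂] − 3 = 0.
Substituting E[q₂] and solving: E[c₂] = 16.2, so q₁ = (61 − 2·3 + 16.2)/3 = 23.7333.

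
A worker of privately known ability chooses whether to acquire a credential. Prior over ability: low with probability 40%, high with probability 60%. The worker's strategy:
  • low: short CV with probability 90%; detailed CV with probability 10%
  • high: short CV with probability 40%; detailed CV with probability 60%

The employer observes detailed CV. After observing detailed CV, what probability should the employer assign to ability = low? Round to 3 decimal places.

P(detailed CV) = 0.4·0.1 + 0.6·0.6 = 0.4
P(low | detailed CV) = (0.4·0.1) / 0.4 = 0.04 / 0.4 = 0.1

0.100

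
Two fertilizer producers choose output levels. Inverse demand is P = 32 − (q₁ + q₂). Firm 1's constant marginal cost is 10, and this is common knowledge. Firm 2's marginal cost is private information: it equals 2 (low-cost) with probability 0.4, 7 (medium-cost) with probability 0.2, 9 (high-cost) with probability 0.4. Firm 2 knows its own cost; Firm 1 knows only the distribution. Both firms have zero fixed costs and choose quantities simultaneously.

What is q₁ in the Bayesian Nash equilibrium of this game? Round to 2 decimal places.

5.93

Type-c best response for Firm 2: q₂(c) = (32 − c)/2 − q₁/2.
Firm 1 maximizes expected profit; its first-order condition is 32 − 2q₁ − E[q₂] − 10 = 0.
Substituting E[q₂] and solving: E[c₂] = 5.8, so q₁ = (32 − 2·10 + 5.8)/3 = 5.93333.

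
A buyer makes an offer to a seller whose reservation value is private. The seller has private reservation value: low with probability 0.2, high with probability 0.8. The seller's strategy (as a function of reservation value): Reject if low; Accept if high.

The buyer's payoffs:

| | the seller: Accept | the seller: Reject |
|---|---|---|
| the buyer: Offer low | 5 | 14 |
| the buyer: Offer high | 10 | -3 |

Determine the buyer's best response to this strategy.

E[Offer low] = 0.2·(14) + 0.8·(5) = 6.8
E[Offer high] = 0.2·(-3) + 0.8·(10) = 7.4
Best response: Offer high (7.4 is the largest).

Offer high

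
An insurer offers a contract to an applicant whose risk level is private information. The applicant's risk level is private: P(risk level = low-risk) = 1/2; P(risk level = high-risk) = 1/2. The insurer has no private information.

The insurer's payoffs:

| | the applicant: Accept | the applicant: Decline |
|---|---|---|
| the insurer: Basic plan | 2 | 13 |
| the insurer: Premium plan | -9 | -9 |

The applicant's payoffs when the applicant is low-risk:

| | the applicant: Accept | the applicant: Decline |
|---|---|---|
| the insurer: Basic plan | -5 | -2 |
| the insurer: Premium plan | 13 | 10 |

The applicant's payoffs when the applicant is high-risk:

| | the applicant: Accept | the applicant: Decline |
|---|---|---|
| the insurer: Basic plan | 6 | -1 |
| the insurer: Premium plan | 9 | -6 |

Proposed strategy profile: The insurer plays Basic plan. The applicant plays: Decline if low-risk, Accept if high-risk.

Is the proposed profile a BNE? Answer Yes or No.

Yes

A profile is a BNE iff every type of every player is best-responding given beliefs about the other side.
The insurer plays Basic plan: E[Basic plan] = 1/2·(13) + 1/2·(2) = 15/2; E[Premium plan] = -9. Best-responding. ✓
The applicant (risk level low-risk), facing Basic plan: Accept gives -5, Decline gives -2. Proposed Decline is best. ✓
The applicant (risk level high-risk), facing Basic plan: Accept gives 6, Decline gives -1. Proposed Accept is best. ✓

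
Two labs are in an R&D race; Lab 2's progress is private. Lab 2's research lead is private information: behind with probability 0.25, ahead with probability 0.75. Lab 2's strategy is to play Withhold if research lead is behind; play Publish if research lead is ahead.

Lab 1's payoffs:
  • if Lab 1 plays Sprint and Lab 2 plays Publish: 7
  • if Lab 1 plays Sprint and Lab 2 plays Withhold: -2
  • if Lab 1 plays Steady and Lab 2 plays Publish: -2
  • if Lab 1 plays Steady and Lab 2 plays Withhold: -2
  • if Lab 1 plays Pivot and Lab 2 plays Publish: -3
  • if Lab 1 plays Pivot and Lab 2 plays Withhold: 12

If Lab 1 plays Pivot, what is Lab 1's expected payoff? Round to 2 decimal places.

E[Pivot] = 0.25·12 + 0.75·(-3) = 3 + (-2.25) = 0.75

0.75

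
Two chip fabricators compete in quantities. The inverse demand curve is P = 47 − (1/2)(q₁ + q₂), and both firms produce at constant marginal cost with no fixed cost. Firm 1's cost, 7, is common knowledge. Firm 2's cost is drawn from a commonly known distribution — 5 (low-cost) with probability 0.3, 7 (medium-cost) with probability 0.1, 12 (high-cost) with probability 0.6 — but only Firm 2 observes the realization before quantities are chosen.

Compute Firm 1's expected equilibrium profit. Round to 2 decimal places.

399.50

Firm 2 with cost c maximizes (47 − (1/2)(q₁+q₂) − c)·q₂, giving q₂(c) = (47 − c − (1/2)q₁).
E[c₂] = 0.3·5 + 0.1·7 + 0.6·12 = 9.4
Firm 1's FOC against E[q₂] yields q₁ = (47 − 2·7 + E[c₂])/(3/2) = (47 − 14 + 9.4)/(3/2) = 28.2667.
E[P] = 47 − (1/2)·(q₁ + E[q₂]) = 21.1333; Firm 1's expected profit = (E[P] − 7)·q₁ = (21.1333 − 7)·28.2667 = 399.502.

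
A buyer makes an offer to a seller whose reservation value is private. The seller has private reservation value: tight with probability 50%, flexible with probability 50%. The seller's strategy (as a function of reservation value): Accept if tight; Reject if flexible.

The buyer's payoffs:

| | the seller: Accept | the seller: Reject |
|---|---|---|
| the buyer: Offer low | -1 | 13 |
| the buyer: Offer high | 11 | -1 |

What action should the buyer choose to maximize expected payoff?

E[Offer low] = 0.5·(-1) + 0.5·(13) = 6
E[Offer high] = 0.5·(11) + 0.5·(-1) = 5
Best response: Offer low (6 is the largest).

Offer low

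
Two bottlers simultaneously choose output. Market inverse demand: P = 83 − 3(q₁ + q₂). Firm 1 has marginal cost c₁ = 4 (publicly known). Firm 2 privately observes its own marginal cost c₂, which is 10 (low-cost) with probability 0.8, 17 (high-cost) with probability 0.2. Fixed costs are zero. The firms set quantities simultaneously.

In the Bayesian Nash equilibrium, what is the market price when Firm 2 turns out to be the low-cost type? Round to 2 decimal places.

Type-c best response for Firm 2: q₂(c) = (83 − c)/6 − q₁/2.
Firm 1 maximizes expected profit; its first-order condition is 83 − 6q₁ − 3E[q₂] − 4 = 0.
Substituting E[q₂] and solving: E[c₂] = 11.4, so q₁ = (83 − 2·4 + 11.4)/9 = 9.6.
q₂(low-cost) = 7.36667, so P = 83 − 3·(9.6 + 7.36667) = 32.1.

32.10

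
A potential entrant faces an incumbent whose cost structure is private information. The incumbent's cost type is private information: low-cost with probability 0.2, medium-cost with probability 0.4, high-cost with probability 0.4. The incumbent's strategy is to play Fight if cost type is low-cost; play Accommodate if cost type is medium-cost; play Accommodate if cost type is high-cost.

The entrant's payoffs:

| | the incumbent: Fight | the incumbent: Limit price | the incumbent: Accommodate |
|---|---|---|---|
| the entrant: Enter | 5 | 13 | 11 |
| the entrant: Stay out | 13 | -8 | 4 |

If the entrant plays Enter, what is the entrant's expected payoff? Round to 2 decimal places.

9.80

Take the expectation over the incumbent's cost type, weighting each type's action by its prior probability.
E[Enter] = 0.2·5 + 0.4·11 + 0.4·11 = 1 + 4.4 + 4.4 = 9.8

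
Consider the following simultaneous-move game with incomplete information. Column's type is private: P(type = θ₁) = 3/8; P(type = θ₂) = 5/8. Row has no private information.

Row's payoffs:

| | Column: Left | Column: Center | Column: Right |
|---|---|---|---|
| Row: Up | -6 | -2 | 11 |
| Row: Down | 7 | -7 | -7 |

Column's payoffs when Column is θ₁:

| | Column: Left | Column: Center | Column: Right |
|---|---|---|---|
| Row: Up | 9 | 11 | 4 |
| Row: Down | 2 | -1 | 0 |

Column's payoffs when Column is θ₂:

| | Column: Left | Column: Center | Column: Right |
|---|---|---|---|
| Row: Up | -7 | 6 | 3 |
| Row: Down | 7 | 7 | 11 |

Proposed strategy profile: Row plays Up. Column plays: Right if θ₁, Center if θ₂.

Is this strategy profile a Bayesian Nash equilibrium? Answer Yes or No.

No

Row plays Up: E[Up] = 3/8·(11) + 5/8·(-2) = 23/8; E[Down] = -7. Best-responding. ✓
Column (type θ₁), facing Up: Left gives 9, Center gives 11, Right gives 4. Proposed Right is not best — profitable deviation exists. ✗
Column (type θ₂), facing Up: Left gives -7, Center gives 6, Right gives 3. Proposed Center is best. ✓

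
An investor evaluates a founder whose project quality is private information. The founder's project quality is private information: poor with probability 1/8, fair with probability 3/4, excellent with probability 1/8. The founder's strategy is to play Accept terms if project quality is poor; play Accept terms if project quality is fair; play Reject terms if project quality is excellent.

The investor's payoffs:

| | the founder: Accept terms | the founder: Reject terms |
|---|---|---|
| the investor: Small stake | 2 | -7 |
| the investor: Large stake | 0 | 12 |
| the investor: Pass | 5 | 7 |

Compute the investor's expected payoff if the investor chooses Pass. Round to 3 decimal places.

Take the expectation over the founder's project quality, weighting each type's action by its prior probability.
E[Pass] = 1/8·5 + 3/4·5 + 1/8·7 = 5/8 + 15/4 + 7/8 = 21/4

5.250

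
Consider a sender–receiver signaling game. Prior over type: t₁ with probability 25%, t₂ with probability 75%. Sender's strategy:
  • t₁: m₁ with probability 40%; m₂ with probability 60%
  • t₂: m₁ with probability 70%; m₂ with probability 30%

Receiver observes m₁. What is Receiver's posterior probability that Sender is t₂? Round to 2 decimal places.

P(m₁) = 0.25·0.4 + 0.75·0.7 = 0.625
P(t₂ | m₁) = (0.75·0.7) / 0.625 = 0.525 / 0.625 = 0.84

0.84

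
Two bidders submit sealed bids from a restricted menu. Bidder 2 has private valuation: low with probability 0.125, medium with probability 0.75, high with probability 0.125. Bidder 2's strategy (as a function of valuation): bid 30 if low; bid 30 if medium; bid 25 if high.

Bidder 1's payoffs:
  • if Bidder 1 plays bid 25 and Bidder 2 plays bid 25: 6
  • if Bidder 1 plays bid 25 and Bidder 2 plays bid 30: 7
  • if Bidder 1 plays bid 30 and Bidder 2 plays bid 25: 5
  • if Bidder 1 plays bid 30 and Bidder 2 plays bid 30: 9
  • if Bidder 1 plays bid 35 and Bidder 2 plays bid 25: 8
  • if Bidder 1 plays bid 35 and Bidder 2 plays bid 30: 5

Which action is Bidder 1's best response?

E[bid 25] = 0.125·(7) + 0.75·(7) + 0.125·(6) = 6.875
E[bid 30] = 0.125·(9) + 0.75·(9) + 0.125·(5) = 8.5
E[bid 35] = 0.125·(5) + 0.75·(5) + 0.125·(8) = 5.375
Best response: bid 30 (8.5 is the largest).

bid 30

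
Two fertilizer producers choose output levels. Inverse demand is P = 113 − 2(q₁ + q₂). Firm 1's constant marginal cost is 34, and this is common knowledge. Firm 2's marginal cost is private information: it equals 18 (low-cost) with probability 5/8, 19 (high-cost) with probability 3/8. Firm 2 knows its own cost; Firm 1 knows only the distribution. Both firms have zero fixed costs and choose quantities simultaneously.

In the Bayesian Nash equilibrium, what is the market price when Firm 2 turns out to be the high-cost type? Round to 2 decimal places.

55.44

Type-c best response for Firm 2: q₂(c) = (113 − c)/4 − q₁/2.
Firm 1 maximizes expected profit; its first-order condition is 113 − 4q₁ − 2E[q₂] − 34 = 0.
Substituting E[q₂] and solving: E[c₂] = 18.375, so q₁ = (113 − 2·34 + 18.375)/6 = 10.5625.
q₂(high-cost) = 18.2188, so P = 113 − 2·(10.5625 + 18.2188) = 55.4375.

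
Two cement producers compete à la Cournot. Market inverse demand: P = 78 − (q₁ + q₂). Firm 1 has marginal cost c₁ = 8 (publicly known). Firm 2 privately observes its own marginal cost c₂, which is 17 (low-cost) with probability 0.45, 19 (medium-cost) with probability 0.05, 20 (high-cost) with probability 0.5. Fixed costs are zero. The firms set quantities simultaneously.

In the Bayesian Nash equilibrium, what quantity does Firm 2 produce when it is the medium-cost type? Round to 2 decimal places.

16.07

Type-c best response for Firm 2: q₂(c) = (78 − c)/2 − q₁/2.
Firm 1 maximizes expected profit; its first-order condition is 78 − 2q₁ − E[q₂] − 8 = 0.
Substituting E[q₂] and solving: E[c₂] = 18.6, so q₁ = (78 − 2·8 + 18.6)/3 = 26.8667.
q₂(medium-cost) = (78 − 19 − 26.8667)/2 = 16.0667.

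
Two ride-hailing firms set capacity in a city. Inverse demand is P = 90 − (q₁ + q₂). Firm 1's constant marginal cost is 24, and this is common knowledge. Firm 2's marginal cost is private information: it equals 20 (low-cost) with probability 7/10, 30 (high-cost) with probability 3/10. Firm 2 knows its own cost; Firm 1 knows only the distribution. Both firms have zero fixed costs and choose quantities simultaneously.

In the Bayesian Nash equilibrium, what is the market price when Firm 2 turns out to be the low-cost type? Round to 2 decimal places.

Each type of Firm 2 best-responds to q₁; Firm 1 best-responds to the expected q₂ over Firm 2's types.
Firm 2 with cost c maximizes (90 − (q₁+q₂) − c)·q₂, giving q₂(c) = (90 − c − q₁)/2.
E[c₂] = 7/10·20 + 3/10·30 = 23
Firm 1's FOC against E[q₂] yields q₁ = (90 − 2·24 + E[c₂])/3 = (90 − 48 + 23)/3 = 21.6667.
q₂(low-cost) = 24.1667, so P = 90 − (21.6667 + 24.1667) = 44.1667.

44.17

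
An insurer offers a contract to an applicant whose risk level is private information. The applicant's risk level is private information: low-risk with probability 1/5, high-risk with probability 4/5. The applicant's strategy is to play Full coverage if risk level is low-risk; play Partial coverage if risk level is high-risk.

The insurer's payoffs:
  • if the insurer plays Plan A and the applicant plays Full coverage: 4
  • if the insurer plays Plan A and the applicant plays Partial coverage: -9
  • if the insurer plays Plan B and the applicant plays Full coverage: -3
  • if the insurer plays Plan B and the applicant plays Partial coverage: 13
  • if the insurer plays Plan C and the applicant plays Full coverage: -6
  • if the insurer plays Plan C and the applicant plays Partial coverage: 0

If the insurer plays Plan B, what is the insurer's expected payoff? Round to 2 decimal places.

9.80

E[Plan B] = 1/5·(-3) + 4/5·13 = (-3/5) + 52/5 = 49/5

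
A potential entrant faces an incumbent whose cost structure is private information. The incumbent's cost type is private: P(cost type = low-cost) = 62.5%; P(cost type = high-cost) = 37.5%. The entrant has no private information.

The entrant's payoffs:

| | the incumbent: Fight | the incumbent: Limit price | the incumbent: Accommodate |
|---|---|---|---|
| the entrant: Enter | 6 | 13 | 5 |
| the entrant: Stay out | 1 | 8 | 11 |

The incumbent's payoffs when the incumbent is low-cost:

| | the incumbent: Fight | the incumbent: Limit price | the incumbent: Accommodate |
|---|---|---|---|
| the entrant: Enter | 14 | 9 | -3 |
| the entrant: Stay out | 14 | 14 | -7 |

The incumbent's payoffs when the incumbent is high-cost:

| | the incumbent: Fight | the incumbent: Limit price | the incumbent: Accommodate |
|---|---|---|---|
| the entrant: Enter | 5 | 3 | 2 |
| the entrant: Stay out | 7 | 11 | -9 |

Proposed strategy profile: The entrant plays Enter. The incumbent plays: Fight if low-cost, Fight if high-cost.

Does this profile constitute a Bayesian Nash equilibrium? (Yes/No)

A profile is a BNE iff every type of every player is best-responding given beliefs about the other side.
The entrant plays Enter: E[Enter] = 0.625·(6) + 0.375·(6) = 6; E[Stay out] = 1. Best-responding. ✓
The incumbent (cost type low-cost), facing Enter: Fight gives 14, Limit price gives 9, Accommodate gives -3. Proposed Fight is best. ✓
The incumbent (cost type high-cost), facing Enter: Fight gives 5, Limit price gives 3, Accommodate gives 2. Proposed Fight is best. ✓

Yes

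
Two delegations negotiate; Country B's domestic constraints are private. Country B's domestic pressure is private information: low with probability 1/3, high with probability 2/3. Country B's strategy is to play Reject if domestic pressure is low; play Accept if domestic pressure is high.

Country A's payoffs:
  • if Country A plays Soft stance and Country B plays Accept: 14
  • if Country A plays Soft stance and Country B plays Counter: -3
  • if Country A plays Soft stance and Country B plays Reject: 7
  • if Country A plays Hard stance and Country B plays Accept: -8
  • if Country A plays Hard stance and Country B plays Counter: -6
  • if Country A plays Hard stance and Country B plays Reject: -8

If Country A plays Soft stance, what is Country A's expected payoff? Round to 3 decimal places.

E[Soft stance] = 1/3·7 + 2/3·14 = 7/3 + 28/3 = 35/3

11.667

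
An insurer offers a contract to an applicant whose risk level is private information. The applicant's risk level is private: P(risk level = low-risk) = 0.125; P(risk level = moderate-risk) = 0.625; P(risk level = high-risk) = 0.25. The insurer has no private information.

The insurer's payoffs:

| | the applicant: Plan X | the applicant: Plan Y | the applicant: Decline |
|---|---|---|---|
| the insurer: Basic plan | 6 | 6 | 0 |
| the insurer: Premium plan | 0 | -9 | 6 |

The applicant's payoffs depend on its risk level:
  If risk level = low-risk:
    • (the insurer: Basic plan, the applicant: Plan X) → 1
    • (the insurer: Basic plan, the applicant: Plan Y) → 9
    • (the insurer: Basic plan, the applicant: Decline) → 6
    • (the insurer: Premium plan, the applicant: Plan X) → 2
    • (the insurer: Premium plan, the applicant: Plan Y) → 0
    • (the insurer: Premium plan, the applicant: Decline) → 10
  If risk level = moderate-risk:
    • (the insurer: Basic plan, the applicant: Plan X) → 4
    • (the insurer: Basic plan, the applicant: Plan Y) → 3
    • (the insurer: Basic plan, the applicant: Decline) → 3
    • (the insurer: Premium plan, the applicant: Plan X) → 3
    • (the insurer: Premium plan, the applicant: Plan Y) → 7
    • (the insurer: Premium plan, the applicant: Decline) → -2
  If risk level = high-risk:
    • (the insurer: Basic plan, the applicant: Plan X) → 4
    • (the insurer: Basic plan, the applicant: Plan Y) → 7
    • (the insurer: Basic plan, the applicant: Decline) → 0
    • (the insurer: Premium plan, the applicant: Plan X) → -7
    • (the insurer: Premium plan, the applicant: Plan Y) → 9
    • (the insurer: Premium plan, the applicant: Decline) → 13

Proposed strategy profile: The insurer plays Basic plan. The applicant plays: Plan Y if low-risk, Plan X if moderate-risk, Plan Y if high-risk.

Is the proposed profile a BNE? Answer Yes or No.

The insurer plays Basic plan: E[Basic plan] = 0.125·(6) + 0.625·(6) + 0.25·(6) = 6; E[Premium plan] = -3.375. Best-responding. ✓
The applicant (risk level low-risk), facing Basic plan: Plan X gives 1, Plan Y gives 9, Decline gives 6. Proposed Plan Y is best. ✓
The applicant (risk level moderate-risk), facing Basic plan: Plan X gives 4, Plan Y gives 3, Decline gives 3. Proposed Plan X is best. ✓
The applicant (risk level high-risk), facing Basic plan: Plan X gives 4, Plan Y gives 7, Decline gives 0. Proposed Plan Y is best. ✓

Yes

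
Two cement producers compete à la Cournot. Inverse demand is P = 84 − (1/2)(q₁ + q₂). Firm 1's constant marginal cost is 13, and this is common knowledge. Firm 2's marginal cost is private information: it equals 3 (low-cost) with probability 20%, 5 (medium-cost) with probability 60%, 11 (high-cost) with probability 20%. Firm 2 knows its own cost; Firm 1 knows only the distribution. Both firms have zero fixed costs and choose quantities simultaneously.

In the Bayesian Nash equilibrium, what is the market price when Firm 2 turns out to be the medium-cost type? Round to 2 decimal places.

33.87

Firm 2 with cost c maximizes (84 − (1/2)(q₁+q₂) − c)·q₂, giving q₂(c) = (84 − c − (1/2)q₁).
E[c₂] = 0.2·3 + 0.6·5 + 0.2·11 = 5.8
Firm 1's FOC against E[q₂] yields q₁ = (84 − 2·13 + E[c₂])/(3/2) = (84 − 26 + 5.8)/(3/2) = 42.5333.
q₂(medium-cost) = 57.7333, so P = 84 − (1/2)·(42.5333 + 57.7333) = 33.8667.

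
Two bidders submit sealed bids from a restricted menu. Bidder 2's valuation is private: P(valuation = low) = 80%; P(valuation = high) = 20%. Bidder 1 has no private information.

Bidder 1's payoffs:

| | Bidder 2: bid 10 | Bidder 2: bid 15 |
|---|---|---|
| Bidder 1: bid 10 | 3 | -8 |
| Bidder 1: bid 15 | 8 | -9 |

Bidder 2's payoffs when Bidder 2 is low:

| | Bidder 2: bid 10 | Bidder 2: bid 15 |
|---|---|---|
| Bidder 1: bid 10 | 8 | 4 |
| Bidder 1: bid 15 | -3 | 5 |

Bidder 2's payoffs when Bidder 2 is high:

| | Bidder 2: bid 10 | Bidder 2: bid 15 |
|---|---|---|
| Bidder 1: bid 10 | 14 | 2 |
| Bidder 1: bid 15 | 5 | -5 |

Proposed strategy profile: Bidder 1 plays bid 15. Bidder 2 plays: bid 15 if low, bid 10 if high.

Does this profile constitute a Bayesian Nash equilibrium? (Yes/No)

Bidder 1 plays bid 15: E[bid 15] = 0.8·(-9) + 0.2·(8) = -5.6; E[bid 10] = -5.8. Best-responding. ✓
Bidder 2 (valuation low), facing bid 15: bid 10 gives -3, bid 15 gives 5. Proposed bid 15 is best. ✓
Bidder 2 (valuation high), facing bid 15: bid 10 gives 5, bid 15 gives -5. Proposed bid 10 is best. ✓

Yes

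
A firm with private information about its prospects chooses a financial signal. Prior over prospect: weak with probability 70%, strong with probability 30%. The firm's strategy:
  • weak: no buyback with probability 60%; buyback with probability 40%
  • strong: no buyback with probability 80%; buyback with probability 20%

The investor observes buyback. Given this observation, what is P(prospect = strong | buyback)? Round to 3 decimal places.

0.176

P(buyback) = 0.7·0.4 + 0.3·0.2 = 0.34
P(strong | buyback) = (0.3·0.2) / 0.34 = 0.06 / 0.34 = 0.176471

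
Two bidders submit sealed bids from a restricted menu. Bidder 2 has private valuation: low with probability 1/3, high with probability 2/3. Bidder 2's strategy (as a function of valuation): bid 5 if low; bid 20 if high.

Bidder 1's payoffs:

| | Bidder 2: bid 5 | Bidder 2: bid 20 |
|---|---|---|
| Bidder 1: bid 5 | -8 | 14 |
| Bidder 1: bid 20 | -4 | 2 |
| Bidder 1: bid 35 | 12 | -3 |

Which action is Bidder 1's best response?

E[bid 5] = 1/3·(-8) + 2/3·(14) = 20/3
E[bid 20] = 1/3·(-4) + 2/3·(2) = 0
E[bid 35] = 1/3·(12) + 2/3·(-3) = 2
Best response: bid 5 (20/3 is the largest).

bid 5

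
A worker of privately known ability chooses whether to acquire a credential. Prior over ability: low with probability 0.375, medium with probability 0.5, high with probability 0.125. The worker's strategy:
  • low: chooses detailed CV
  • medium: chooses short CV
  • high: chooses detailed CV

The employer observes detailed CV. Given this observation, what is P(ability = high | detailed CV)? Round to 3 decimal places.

Apply Bayes' rule using the sender's strategy as the likelihood.
P(detailed CV) = 0.375·1 + 0.5·0 + 0.125·1 = 0.5
P(high | detailed CV) = (0.125·1) / 0.5 = 0.125 / 0.5 = 0.25

0.250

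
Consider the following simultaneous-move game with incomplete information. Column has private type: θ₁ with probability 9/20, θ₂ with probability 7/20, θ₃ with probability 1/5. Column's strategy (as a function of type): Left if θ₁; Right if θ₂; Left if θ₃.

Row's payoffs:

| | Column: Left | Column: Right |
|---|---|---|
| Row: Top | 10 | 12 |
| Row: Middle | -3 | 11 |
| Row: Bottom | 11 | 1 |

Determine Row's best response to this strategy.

Top

E[Top] = 9/20·(10) + 7/20·(12) + 1/5·(10) = 107/10
E[Middle] = 9/20·(-3) + 7/20·(11) + 1/5·(-3) = 19/10
E[Bottom] = 9/20·(11) + 7/20·(1) + 1/5·(11) = 15/2
Best response: Top (107/10 is the largest).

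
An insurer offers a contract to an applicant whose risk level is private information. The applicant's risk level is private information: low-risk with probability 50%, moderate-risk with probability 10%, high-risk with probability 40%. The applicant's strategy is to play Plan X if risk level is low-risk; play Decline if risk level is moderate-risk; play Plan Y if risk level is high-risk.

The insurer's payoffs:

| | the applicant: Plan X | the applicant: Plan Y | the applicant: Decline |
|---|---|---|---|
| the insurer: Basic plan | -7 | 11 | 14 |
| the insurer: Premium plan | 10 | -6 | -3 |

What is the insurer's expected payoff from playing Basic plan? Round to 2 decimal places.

E[Basic plan] = 0.5·(-7) + 0.1·14 + 0.4·11 = (-3.5) + 1.4 + 4.4 = 2.3

2.30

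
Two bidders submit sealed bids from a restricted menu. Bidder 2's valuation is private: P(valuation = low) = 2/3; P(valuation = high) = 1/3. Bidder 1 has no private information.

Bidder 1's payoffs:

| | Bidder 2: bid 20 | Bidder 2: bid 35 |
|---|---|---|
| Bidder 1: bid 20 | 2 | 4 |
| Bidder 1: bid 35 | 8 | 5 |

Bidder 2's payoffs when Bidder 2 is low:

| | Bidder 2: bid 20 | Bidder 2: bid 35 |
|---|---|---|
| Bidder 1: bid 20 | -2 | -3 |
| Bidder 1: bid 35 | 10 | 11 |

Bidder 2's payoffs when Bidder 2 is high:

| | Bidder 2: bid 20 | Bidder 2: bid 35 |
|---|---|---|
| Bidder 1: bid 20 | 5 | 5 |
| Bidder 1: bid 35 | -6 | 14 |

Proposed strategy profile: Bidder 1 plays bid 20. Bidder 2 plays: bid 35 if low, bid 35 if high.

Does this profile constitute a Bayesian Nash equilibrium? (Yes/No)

Bidder 1 plays bid 20: E[bid 20] = 2/3·(4) + 1/3·(4) = 4; E[bid 35] = 5. Not best-responding. ✗
Bidder 2 (valuation low), facing bid 20: bid 20 gives -2, bid 35 gives -3. Proposed bid 35 is not best — profitable deviation exists. ✗
Bidder 2 (valuation high), facing bid 20: bid 20 gives 5, bid 35 gives 5. Proposed bid 35 is best. ✓

No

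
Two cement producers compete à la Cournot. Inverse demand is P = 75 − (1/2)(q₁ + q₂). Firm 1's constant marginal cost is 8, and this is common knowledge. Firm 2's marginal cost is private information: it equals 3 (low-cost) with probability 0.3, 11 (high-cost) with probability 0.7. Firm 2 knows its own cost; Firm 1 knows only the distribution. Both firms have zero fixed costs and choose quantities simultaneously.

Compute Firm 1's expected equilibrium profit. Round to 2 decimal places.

1015.50

Type-c best response for Firm 2: q₂(c) = (75 − c) − q₁/2.
Firm 1 maximizes expected profit; its first-order condition is 75 − q₁ − (1/2)E[q₂] − 8 = 0.
Substituting E[q₂] and solving: E[c₂] = 8.6, so q₁ = (75 − 2·8 + 8.6)/(3/2) = 45.0667.
E[P] = 75 − (1/2)·(q₁ + E[q₂]) = 30.5333; Firm 1's expected profit = (E[P] − 8)·q₁ = (30.5333 − 8)·45.0667 = 1015.5.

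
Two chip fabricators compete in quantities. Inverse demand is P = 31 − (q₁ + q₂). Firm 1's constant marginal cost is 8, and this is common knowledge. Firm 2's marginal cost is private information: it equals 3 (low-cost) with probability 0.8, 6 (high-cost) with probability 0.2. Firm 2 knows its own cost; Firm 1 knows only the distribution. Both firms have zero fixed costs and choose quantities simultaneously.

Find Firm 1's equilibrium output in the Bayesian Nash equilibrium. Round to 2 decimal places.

Firm 2 with cost c maximizes (31 − (q₁+q₂) − c)·q₂, giving q₂(c) = (31 − c − q₁)/2.
E[c₂] = 0.8·3 + 0.2·6 = 3.6
Firm 1's FOC against E[q₂] yields q₁ = (31 − 2·8 + E[c₂])/3 = (31 − 16 + 3.6)/3 = 6.2.

6.20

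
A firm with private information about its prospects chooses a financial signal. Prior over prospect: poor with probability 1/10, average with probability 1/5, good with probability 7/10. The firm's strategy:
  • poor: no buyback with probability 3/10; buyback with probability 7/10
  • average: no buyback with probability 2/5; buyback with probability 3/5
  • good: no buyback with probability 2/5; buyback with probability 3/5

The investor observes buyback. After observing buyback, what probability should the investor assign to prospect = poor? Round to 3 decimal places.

0.115

P(buyback) = (1/10)·(7/10) + (1/5)·(3/5) + (7/10)·(3/5) = 61/100
P(poor | buyback) = ((1/10)·(7/10)) / (61/100) = (7/100) / (61/100) = 7/61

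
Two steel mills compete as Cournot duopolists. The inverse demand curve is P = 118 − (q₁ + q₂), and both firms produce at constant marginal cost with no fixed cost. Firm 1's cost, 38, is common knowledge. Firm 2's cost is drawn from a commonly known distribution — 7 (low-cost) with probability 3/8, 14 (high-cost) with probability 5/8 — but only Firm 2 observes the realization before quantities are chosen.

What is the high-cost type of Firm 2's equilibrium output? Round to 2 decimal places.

Firm 2 with cost c maximizes (118 − (q₁+q₂) − c)·q₂, giving q₂(c) = (118 − c − q₁)/2.
E[c₂] = 3/8·7 + 5/8·14 = 11.375
Firm 1's FOC against E[q₂] yields q₁ = (118 − 2·38 + E[c₂])/3 = (118 − 76 + 11.375)/3 = 17.7917.
q₂(high-cost) = (118 − 14 − 17.7917)/2 = 43.1042.

43.10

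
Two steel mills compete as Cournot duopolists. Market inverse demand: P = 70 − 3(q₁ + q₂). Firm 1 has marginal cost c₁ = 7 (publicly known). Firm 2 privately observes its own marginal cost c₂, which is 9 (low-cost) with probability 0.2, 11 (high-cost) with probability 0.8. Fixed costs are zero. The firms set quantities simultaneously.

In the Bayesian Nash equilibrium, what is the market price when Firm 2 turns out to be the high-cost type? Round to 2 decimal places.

29.40

Each type of Firm 2 best-responds to q₁; Firm 1 best-responds to the expected q₂ over Firm 2's types.
Firm 2 with cost c maximizes (70 − 3(q₁+q₂) − c)·q₂, giving q₂(c) = (70 − c − 3q₁)/6.
E[c₂] = 0.2·9 + 0.8·11 = 10.6
Firm 1's FOC against E[q₂] yields q₁ = (70 − 2·7 + E[c₂])/9 = (70 − 14 + 10.6)/9 = 7.4.
q₂(high-cost) = 6.13333, so P = 70 − 3·(7.4 + 6.13333) = 29.4.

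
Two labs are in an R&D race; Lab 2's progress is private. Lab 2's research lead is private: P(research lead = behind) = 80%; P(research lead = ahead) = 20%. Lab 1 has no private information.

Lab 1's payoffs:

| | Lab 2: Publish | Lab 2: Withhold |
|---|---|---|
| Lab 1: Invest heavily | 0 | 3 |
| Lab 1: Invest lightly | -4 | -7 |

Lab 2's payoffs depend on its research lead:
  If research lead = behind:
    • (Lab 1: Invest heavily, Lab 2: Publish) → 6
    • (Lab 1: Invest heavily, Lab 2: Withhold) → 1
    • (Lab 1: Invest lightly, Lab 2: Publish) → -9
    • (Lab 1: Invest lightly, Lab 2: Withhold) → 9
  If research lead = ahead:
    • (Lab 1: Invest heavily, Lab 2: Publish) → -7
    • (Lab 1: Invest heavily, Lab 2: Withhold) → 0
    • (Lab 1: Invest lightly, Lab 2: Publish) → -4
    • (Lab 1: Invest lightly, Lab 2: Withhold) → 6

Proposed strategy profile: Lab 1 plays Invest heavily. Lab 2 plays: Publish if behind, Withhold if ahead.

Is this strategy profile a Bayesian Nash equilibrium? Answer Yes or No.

Yes

Lab 1 plays Invest heavily: E[Invest heavily] = 0.8·(0) + 0.2·(3) = 0.6; E[Invest lightly] = -4.6. Best-responding. ✓
Lab 2 (research lead behind), facing Invest heavily: Publish gives 6, Withhold gives 1. Proposed Publish is best. ✓
Lab 2 (research lead ahead), facing Invest heavily: Publish gives -7, Withhold gives 0. Proposed Withhold is best. ✓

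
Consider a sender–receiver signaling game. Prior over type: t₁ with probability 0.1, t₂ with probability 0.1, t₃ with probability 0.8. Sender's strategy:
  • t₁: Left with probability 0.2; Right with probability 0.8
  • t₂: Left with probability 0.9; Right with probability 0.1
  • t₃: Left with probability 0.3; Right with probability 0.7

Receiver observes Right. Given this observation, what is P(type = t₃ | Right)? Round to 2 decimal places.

P(Right) = 0.1·0.8 + 0.1·0.1 + 0.8·0.7 = 0.65
P(t₃ | Right) = (0.8·0.7) / 0.65 = 0.56 / 0.65 = 0.861538

0.86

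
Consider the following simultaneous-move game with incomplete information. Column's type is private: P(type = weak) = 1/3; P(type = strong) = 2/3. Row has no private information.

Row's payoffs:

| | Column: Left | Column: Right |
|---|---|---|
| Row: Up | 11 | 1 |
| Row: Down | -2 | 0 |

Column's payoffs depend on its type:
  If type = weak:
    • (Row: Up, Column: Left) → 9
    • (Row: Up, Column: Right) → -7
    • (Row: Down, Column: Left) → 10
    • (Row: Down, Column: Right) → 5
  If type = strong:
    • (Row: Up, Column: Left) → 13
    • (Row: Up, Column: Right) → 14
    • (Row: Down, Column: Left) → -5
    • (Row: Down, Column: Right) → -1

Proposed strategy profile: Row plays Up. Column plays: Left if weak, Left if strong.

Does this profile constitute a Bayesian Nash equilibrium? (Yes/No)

No

A profile is a BNE iff every type of every player is best-responding given beliefs about the other side.
Row plays Up: E[Up] = 1/3·(11) + 2/3·(11) = 11; E[Down] = -2. Best-responding. ✓
Column (type weak), facing Up: Left gives 9, Right gives -7. Proposed Left is best. ✓
Column (type strong), facing Up: Left gives 13, Right gives 14. Proposed Left is not best — profitable deviation exists. ✗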